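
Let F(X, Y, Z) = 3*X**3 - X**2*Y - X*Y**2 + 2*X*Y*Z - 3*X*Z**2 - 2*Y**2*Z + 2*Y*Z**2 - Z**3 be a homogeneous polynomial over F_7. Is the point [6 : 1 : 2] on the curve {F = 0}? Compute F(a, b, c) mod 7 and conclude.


F(6,1,2) ≡ 1 (mod 7); P is NOT on the curve.

Evaluate F(6, 1, 2) term-by-term (mod 7).
  3*X**3 ↦ 3·216·1·1 = 648
  -X**2*Y ↦ -1·36·1·1 = -36
  -X*Y**2 ↦ -1·6·1·1 = -6
  2*X*Y*Z ↦ 2·6·1·2 = 24
  -3*X*Z**2 ↦ -3·6·1·4 = -72
  -2*Y**2*Z ↦ -2·1·1·2 = -4
  2*Y*Z**2 ↦ 2·1·1·4 = 8
  -Z**3 ↦ -1·1·1·8 = -8
Sum: F(6, 1, 2) = (648) + (-36) + (-6) + (24) + (-72) + (-4) + (8) + (-8) = 554.
Reducing mod 7: 554 ≡ 1 (mod 7).
Since F(a, b, c) ≡ 1 ≠ 0 (mod 7), P does NOT lie on the curve.


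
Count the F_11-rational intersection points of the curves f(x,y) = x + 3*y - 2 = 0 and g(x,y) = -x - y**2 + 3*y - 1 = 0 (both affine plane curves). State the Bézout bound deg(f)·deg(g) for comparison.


Common zeros: ∅; count = 0; Bézout bound = 2.

deg(f) = 1, deg(g) = 2, so Bézout bound = 2.
Scan x ∈ F_11. For each x, list the y ∈ F_11 with f(x, y) ≡ 0 and those with g(x, y) ≡ 0 (mod 11); the common zeros in that column are the intersection.
  x = 0: f ≡ 0 at y ∈ {8}; g ≡ 0 at y ∈ {5, 9}; common: ∅.
  x = 1: f ≡ 0 at y ∈ {4}; g ≡ 0 at y ∈ {1, 2}; common: ∅.
  x = 2: f ≡ 0 at y ∈ {0}; g ≡ 0 at y ∈ ∅; common: ∅.
  x = 3: f ≡ 0 at y ∈ {7}; g ≡ 0 at y ∈ {6, 8}; common: ∅.
  x = 4: f ≡ 0 at y ∈ {3}; g ≡ 0 at y ∈ {7}; common: ∅.
  x = 5: f ≡ 0 at y ∈ {10}; g ≡ 0 at y ∈ ∅; common: ∅.
  x = 6: f ≡ 0 at y ∈ {6}; g ≡ 0 at y ∈ {4, 10}; common: ∅.
  x = 7: f ≡ 0 at y ∈ {2}; g ≡ 0 at y ∈ ∅; common: ∅.
  x = 8: f ≡ 0 at y ∈ {9}; g ≡ 0 at y ∈ ∅; common: ∅.
  x = 9: f ≡ 0 at y ∈ {5}; g ≡ 0 at y ∈ ∅; common: ∅.
  x = 10: f ≡ 0 at y ∈ {1}; g ≡ 0 at y ∈ {0, 3}; common: ∅.
Collecting: common zeros = ∅, so the count is 0.
Comparison with the Bézout bound: 0 ≤ 2 = deg(f)·deg(g), as expected for curves with no common component (the affine F_11-count falls short of the bound because intersections may lie at infinity, over extension fields, or carry multiplicity).


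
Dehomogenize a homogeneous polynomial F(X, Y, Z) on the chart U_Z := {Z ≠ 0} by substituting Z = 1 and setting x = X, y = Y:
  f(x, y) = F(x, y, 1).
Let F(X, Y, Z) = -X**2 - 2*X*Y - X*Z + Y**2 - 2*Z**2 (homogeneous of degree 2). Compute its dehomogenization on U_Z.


f(x, y) = -x**2 - 2*x*y - x + y**2 - 2

On U_Z we set Z = 1. Each monomial c·X^i·Y^j·Z^k in F becomes c·x^i·y^j·1^k = c·x^i·y^j.
Substituting Z = 1: F(X, Y, 1) = -x**2 - 2*x*y - x + y**2 - 2.
Note: deg(f) ≤ deg(F) = 2; strict inequality happens when F is divisible by Z (lost terms).


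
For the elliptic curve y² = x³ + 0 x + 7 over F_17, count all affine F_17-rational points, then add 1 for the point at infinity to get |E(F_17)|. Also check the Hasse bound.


Affine points = {(1, 5), (1, 12), (2, 7), (2, 10), (3, 0), (5, 8), (5, 9), (6, 6), (6, 11), (8, 3), (8, 14), (10, 2), (10, 15), (12, 1), (12, 16), (15, 4), (15, 13)}; affine count = 17; |E(F_17)| = 18.

Discriminant check: Δ ∝ 4a³ + 27b² = 4·0³ + 27·7² = 4·0 + 27·49 ≡ 14 (mod 17). Nonzero ⇒ E is nonsingular.
For each x ∈ F_17, compute rhs = x³ + 0·x + 7 mod 17, then count y ∈ F_17 with y² ≡ rhs.
  x = 0: rhs = 7, matching y values: none (0 points).
  x = 1: rhs = 8, matching y values: 5, 12 (2 points).
  x = 2: rhs = 15, matching y values: 7, 10 (2 points).
  x = 3: rhs = 0, matching y values: 0 (1 points).
  x = 4: rhs = 3, matching y values: none (0 points).
  x = 5: rhs = 13, matching y values: 8, 9 (2 points).
  x = 6: rhs = 2, matching y values: 6, 11 (2 points).
  x = 7: rhs = 10, matching y values: none (0 points).
  x = 8: rhs = 9, matching y values: 3, 14 (2 points).
  x = 9: rhs = 5, matching y values: none (0 points).
  x = 10: rhs = 4, matching y values: 2, 15 (2 points).
  x = 11: rhs = 12, matching y values: none (0 points).
  x = 12: rhs = 1, matching y values: 1, 16 (2 points).
  x = 13: rhs = 11, matching y values: none (0 points).
  x = 14: rhs = 14, matching y values: none (0 points).
  x = 15: rhs = 16, matching y values: 4, 13 (2 points).
  x = 16: rhs = 6, matching y values: none (0 points).
Total affine count: 17.
Full point count |E(F_17)| = 17 + 1 = 18.
Hasse bound: |18 − (17+1)| = |0| = 0 ≤ 2√17 ≈ 8.2462 ✓.


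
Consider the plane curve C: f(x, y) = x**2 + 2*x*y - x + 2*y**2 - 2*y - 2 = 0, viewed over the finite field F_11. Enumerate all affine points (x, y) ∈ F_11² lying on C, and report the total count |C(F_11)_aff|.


Affine F_11-points: {(0, 4), (0, 8), (1, 1), (1, 10), (2, 0), (2, 10), (4, 4), (7, 8), (9, 1), (9, 2), (10, 0), (10, 2)}; count = 12.

For each of the 121 pairs (x, y) ∈ F_11², evaluate f(x, y) mod 11. Record the zeros.
  x = 0: [0↦9, 1↦9, 2↦2, 3↦10, 4↦0, 5↦5, 6↦3, 7↦5, 8↦0, 9↦10, 10↦2]  zeros at y ∈ {4, 8}
  x = 1: [0↦9, 1↦0, 2↦6, 3↦5, 4↦8, 5↦4, 6↦4, 7↦8, 8↦5, 9↦6, 10↦0]  zeros at y ∈ {1, 10}
  x = 2: [0↦0, 1↦4, 2↦1, 3↦2, 4↦7, 5↦5, 6↦7, 7↦2, 8↦1, 9↦4, 10↦0]  zeros at y ∈ {0, 10}
  x = 3: [0↦4, 1↦10, 2↦9, 3↦1, 4↦8, 5↦8, 6↦1, 7↦9, 8↦10, 9↦4, 10↦2]  zeros at y ∈ ∅
  x = 4: [0↦10, 1↦7, 2↦8, 3↦2, 4↦0, 5↦2, 6↦8, 7↦7, 8↦10, 9↦6, 10↦6]  zeros at y ∈ {4}
  x = 5: [0↦7, 1↦6, 2↦9, 3↦5, 4↦5, 5↦9, 6↦6, 7↦7, 8↦1, 9↦10, 10↦1]  zeros at y ∈ ∅
  x = 6: [0↦6, 1↦7, 2↦1, 3↦10, 4↦1, 5↦7, 6↦6, 7↦9, 8↦5, 9↦5, 10↦9]  zeros at y ∈ ∅
  x = 7: [0↦7, 1↦10, 2↦6, 3↦6, 4↦10, 5↦7, 6↦8, 7↦2, 8↦0, 9↦2, 10↦8]  zeros at y ∈ {8}
  x = 8: [0↦10, 1↦4, 2↦2, 3↦4, 4↦10, 5↦9, 6↦1, 7↦8, 8↦8, 9↦1, 10↦9]  zeros at y ∈ ∅
  x = 9: [0↦4, 1↦0, 2↦0, 3↦4, 4↦1, 5↦2, 6↦7, 7↦5, 8↦7, 9↦2, 10↦1]  zeros at y ∈ {1, 2}
  x = 10: [0↦0, 1↦9, 2↦0, 3↦6, 4↦5, 5↦8, 6↦4, 7↦4, 8↦8, 9↦5, 10↦6]  zeros at y ∈ {0, 2}
Collecting zeros: affine points = {(0, 4), (0, 8), (1, 1), (1, 10), (2, 0), (2, 10), (4, 4), (7, 8), (9, 1), (9, 2), (10, 0), (10, 2)}.
Total count |C(F_11)_aff| = 12.


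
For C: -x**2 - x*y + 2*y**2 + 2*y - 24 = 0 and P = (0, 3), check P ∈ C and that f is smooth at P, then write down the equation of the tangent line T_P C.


Tangent line at P: -3*x + 14*y - 42 = 0.

Step 1: f(0, 3) = 0, so P lies on C.
Step 2: partial derivatives
  f_x(x, y) = -2*x - y, f_y(x, y) = -x + 4*y + 2.
  f_x(P) = -3, f_y(P) = 14 (gradient nonzero, so P is smooth).
Step 3: tangent line at P: -3·(x − 0) + 14·(y − 3) = 0.
Expanding: -3*x + 14*y - 42 = 0.


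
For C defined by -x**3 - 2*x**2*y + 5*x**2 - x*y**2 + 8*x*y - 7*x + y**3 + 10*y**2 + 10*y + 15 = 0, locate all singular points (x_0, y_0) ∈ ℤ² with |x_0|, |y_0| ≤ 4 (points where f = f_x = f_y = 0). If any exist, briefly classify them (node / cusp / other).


Singular points: {(3, -2)}; classification: cusp.

Compute partial derivatives:
  f_x = -3*x**2 - 4*x*y + 10*x - y**2 + 8*y - 7.
  f_y = -2*x**2 - 2*x*y + 8*x + 3*y**2 + 20*y + 10.
Scan x_0 ∈ {−4, ..., 4}. For each x_0, f_y(x_0, y) is a polynomial in y; find its integer roots y ∈ {−4, ..., 4}, then test f_x and f at those candidates.
  x = -4: f_y(-4, y) = 3*y**2 + 28*y - 54; no integer root y with |y| ≤ 4.
  x = -3: f_y(-3, y) = 3*y**2 + 26*y - 32; no integer root y with |y| ≤ 4.
  x = -2: f_y(-2, y) = 3*y**2 + 24*y - 14; no integer root y with |y| ≤ 4.
  x = -1: f_y(-1, y) = 3*y**2 + 22*y; vanishes at y ∈ {0}. (-1, 0): f_x = -20 ≠ 0.
  x = 0: f_y(0, y) = 3*y**2 + 20*y + 10; no integer root y with |y| ≤ 4.
  x = 1: f_y(1, y) = 3*y**2 + 18*y + 16; no integer root y with |y| ≤ 4.
  x = 2: f_y(2, y) = 3*y**2 + 16*y + 18; no integer root y with |y| ≤ 4.
  x = 3: f_y(3, y) = 3*y**2 + 14*y + 16; vanishes at y ∈ {-2}. (3, -2): f_x = 0, f = 0 — SINGULAR.
  x = 4: f_y(4, y) = 3*y**2 + 12*y + 10; no integer root y with |y| ≤ 4.
Only singular point on the grid: (3, -2).
Classify: substitute x = 3 + u, y = -2 + v and expand: f = -u**3 - 2*u**2*v - u*v**2 + v**3 + v**2.
No constant or linear terms (consistent with a singular point). Quadratic part: v**2. Cubic part: -u**3 - 2*u**2*v - u*v**2 + v**3.
The quadratic part v**2 is a perfect square, so there is a single (double) tangent line v = 0, i.e. y = -2. Restricting the cubic part to that line (v = 0) leaves -u**3 ≠ 0, so f is not divisible by v and the branch is v² ≈ u**3 to lowest order — this is a cusp.
Classification: cusp.


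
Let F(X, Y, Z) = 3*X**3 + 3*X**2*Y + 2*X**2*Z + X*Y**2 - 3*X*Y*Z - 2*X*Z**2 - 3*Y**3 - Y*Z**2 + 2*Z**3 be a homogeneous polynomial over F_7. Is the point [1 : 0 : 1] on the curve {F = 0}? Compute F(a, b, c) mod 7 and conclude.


F(1,0,1) ≡ 5 (mod 7); P is NOT on the curve.

Evaluate F(1, 0, 1) term-by-term (mod 7).
  3*X**3 ↦ 3·1·1·1 = 3
  3*X**2*Y ↦ 3·1·0·1 = 0
  2*X**2*Z ↦ 2·1·1·1 = 2
  X*Y**2 ↦ 1·1·0·1 = 0
  -3*X*Y*Z ↦ -3·1·0·1 = 0
  -2*X*Z**2 ↦ -2·1·1·1 = -2
  -3*Y**3 ↦ -3·1·0·1 = 0
  -Y*Z**2 ↦ -1·1·0·1 = 0
  2*Z**3 ↦ 2·1·1·1 = 2
Sum: F(1, 0, 1) = (3) + (0) + (2) + (0) + (0) + (-2) + (0) + (0) + (2) = 5.
Reducing mod 7: 5 ≡ 5 (mod 7).
Since F(a, b, c) ≡ 5 ≠ 0 (mod 7), P does NOT lie on the curve.


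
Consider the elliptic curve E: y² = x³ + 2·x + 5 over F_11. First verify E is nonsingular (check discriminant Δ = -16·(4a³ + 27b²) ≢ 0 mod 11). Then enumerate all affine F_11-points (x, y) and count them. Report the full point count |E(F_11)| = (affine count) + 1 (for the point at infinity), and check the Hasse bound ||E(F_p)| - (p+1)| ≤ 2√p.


Affine points = {(0, 4), (0, 7), (3, 4), (3, 7), (4, 0), (8, 4), (8, 7), (9, 2), (9, 9)}; affine count = 9; |E(F_11)| = 10.

Discriminant check: Δ ∝ 4a³ + 27b² = 4·2³ + 27·5² = 4·8 + 27·25 ≡ 3 (mod 11). Nonzero ⇒ E is nonsingular.
For each x ∈ F_11, compute rhs = x³ + 2·x + 5 mod 11, then count y ∈ F_11 with y² ≡ rhs.
  x = 0: rhs = 5, matching y values: 4, 7 (2 points).
  x = 1: rhs = 8, matching y values: none (0 points).
  x = 2: rhs = 6, matching y values: none (0 points).
  x = 3: rhs = 5, matching y values: 4, 7 (2 points).
  x = 4: rhs = 0, matching y values: 0 (1 points).
  x = 5: rhs = 8, matching y values: none (0 points).
  x = 6: rhs = 2, matching y values: none (0 points).
  x = 7: rhs = 10, matching y values: none (0 points).
  x = 8: rhs = 5, matching y values: 4, 7 (2 points).
  x = 9: rhs = 4, matching y values: 2, 9 (2 points).
  x = 10: rhs = 2, matching y values: none (0 points).
Total affine count: 9.
Full point count |E(F_11)| = 9 + 1 = 10.
Hasse bound: |10 − (11+1)| = |-2| = 2 ≤ 2√11 ≈ 6.6332 ✓.


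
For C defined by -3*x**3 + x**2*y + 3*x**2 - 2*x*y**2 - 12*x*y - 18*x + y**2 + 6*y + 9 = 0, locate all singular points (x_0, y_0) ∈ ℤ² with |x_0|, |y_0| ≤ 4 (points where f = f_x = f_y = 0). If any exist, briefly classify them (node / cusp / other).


Singular points: {(0, -3)}; classification: cusp.

Compute partial derivatives:
  f_x = -9*x**2 + 2*x*y + 6*x - 2*y**2 - 12*y - 18.
  f_y = x**2 - 4*x*y - 12*x + 2*y + 6.
Scan x_0 ∈ {−4, ..., 4}. For each x_0, f_y(x_0, y) is a polynomial in y; find its integer roots y ∈ {−4, ..., 4}, then test f_x and f at those candidates.
  x = -4: f_y(-4, y) = 18*y + 70; no integer root y with |y| ≤ 4.
  x = -3: f_y(-3, y) = 14*y + 51; no integer root y with |y| ≤ 4.
  x = -2: f_y(-2, y) = 10*y + 34; no integer root y with |y| ≤ 4.
  x = -1: f_y(-1, y) = 6*y + 19; no integer root y with |y| ≤ 4.
  x = 0: f_y(0, y) = 2*y + 6; vanishes at y ∈ {-3}. (0, -3): f_x = 0, f = 0 — SINGULAR.
  x = 1: f_y(1, y) = -2*y - 5; no integer root y with |y| ≤ 4.
  x = 2: f_y(2, y) = -6*y - 14; no integer root y with |y| ≤ 4.
  x = 3: f_y(3, y) = -10*y - 21; no integer root y with |y| ≤ 4.
  x = 4: f_y(4, y) = -14*y - 26; no integer root y with |y| ≤ 4.
Only singular point on the grid: (0, -3).
Classify: substitute x = 0 + u, y = -3 + v and expand: f = -3*u**3 + u**2*v - 2*u*v**2 + v**2.
No constant or linear terms (consistent with a singular point). Quadratic part: v**2. Cubic part: -3*u**3 + u**2*v - 2*u*v**2.
The quadratic part v**2 is a perfect square, so there is a single (double) tangent line v = 0, i.e. y = -3. Restricting the cubic part to that line (v = 0) leaves -3*u**3 ≠ 0, so f is not divisible by v and the branch is v² ≈ 3*u**3 to lowest order — this is a cusp.
Classification: cusp.


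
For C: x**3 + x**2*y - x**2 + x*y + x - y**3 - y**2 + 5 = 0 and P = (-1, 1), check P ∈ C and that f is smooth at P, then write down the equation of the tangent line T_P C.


Tangent line at P: 5*x - 5*y + 10 = 0.

Step 1: f(-1, 1) = 0, so P lies on C.
Step 2: partial derivatives
  f_x(x, y) = 3*x**2 + 2*x*y - 2*x + y + 1, f_y(x, y) = x**2 + x - 3*y**2 - 2*y.
  f_x(P) = 5, f_y(P) = -5 (gradient nonzero, so P is smooth).
Step 3: tangent line at P: 5·(x − -1) + -5·(y − 1) = 0.
Expanding: 5*x - 5*y + 10 = 0.


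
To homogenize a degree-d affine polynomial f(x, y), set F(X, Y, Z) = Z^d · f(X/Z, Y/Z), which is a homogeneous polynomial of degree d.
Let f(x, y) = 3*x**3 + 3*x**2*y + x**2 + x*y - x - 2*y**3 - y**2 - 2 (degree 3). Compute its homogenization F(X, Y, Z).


F(X, Y, Z) = 3*X**3 + 3*X**2*Y + X**2*Z + X*Y*Z - X*Z**2 - 2*Y**3 - Y**2*Z - 2*Z**3

deg(f) = 3.
Substitute x = X/Z, y = Y/Z into f, then multiply by Z^3.
  monomial 3·x^3·y^0 ↦ 3·X^3·Y^0·Z^0.
  monomial 3·x^2·y^1 ↦ 3·X^2·Y^1·Z^0.
  monomial 1·x^2·y^0 ↦ 1·X^2·Y^0·Z^1.
  monomial 1·x^1·y^1 ↦ 1·X^1·Y^1·Z^1.
  monomial -1·x^1·y^0 ↦ -1·X^1·Y^0·Z^2.
  monomial -2·x^0·y^3 ↦ -2·X^0·Y^3·Z^0.
  monomial -1·x^0·y^2 ↦ -1·X^0·Y^2·Z^1.
  monomial -2·x^0·y^0 ↦ -2·X^0·Y^0·Z^3.
Collecting: F(X, Y, Z) = 3*X**3 + 3*X**2*Y + X**2*Z + X*Y*Z - X*Z**2 - 2*Y**3 - Y**2*Z - 2*Z**3.


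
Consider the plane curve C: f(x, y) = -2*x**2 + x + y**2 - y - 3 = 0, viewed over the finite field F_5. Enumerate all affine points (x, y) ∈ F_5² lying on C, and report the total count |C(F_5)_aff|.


Affine F_5-points: {(4, 3)}; count = 1.

For each of the 25 pairs (x, y) ∈ F_5², evaluate f(x, y) mod 5. Record the zeros.
  x = 0: [0↦2, 1↦2, 2↦4, 3↦3, 4↦4]  zeros at y ∈ ∅
  x = 1: [0↦1, 1↦1, 2↦3, 3↦2, 4↦3]  zeros at y ∈ ∅
  x = 2: [0↦1, 1↦1, 2↦3, 3↦2, 4↦3]  zeros at y ∈ ∅
  x = 3: [0↦2, 1↦2, 2↦4, 3↦3, 4↦4]  zeros at y ∈ ∅
  x = 4: [0↦4, 1↦4, 2↦1, 3↦0, 4↦1]  zeros at y ∈ {3}
Collecting zeros: affine points = {(4, 3)}.
Total count |C(F_5)_aff| = 1.


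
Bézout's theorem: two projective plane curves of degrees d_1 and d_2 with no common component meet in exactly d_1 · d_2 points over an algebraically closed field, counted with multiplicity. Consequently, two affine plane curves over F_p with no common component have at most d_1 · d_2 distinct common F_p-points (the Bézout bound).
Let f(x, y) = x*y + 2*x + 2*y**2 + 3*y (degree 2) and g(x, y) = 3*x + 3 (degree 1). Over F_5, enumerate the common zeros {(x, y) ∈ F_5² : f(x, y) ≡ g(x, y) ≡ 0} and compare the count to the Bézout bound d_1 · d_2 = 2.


Common zeros: {(4, 2)}; count = 1; Bézout bound = 2.

deg(f) = 2, deg(g) = 1, so Bézout bound = 2.
Scan x ∈ F_5. For each x, list the y ∈ F_5 with f(x, y) ≡ 0 and those with g(x, y) ≡ 0 (mod 5); the common zeros in that column are the intersection.
  x = 0: f ≡ 0 at y ∈ {0, 1}; g ≡ 0 at y ∈ ∅; common: ∅.
  x = 1: f ≡ 0 at y ∈ {4}; g ≡ 0 at y ∈ ∅; common: ∅.
  x = 2: f ≡ 0 at y ∈ ∅; g ≡ 0 at y ∈ ∅; common: ∅.
  x = 3: f ≡ 0 at y ∈ ∅; g ≡ 0 at y ∈ ∅; common: ∅.
  x = 4: f ≡ 0 at y ∈ {2}; g ≡ 0 at y ∈ {0, 1, 2, 3, 4}; common: {2}.
Collecting: common zeros = {(4, 2)}, so the count is 1.
Comparison with the Bézout bound: 1 ≤ 2 = deg(f)·deg(g), as expected for curves with no common component (the affine F_5-count falls short of the bound because intersections may lie at infinity, over extension fields, or carry multiplicity).


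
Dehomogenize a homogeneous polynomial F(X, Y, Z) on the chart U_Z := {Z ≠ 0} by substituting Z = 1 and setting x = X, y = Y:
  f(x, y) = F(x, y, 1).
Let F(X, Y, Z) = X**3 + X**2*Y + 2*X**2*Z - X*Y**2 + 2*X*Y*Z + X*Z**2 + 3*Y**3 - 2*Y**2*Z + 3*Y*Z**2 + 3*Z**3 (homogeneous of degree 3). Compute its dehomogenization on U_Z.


f(x, y) = x**3 + x**2*y + 2*x**2 - x*y**2 + 2*x*y + x + 3*y**3 - 2*y**2 + 3*y + 3

On U_Z we set Z = 1. Each monomial c·X^i·Y^j·Z^k in F becomes c·x^i·y^j·1^k = c·x^i·y^j.
Substituting Z = 1: F(X, Y, 1) = x**3 + x**2*y + 2*x**2 - x*y**2 + 2*x*y + x + 3*y**3 - 2*y**2 + 3*y + 3.
Note: deg(f) ≤ deg(F) = 3; strict inequality happens when F is divisible by Z (lost terms).


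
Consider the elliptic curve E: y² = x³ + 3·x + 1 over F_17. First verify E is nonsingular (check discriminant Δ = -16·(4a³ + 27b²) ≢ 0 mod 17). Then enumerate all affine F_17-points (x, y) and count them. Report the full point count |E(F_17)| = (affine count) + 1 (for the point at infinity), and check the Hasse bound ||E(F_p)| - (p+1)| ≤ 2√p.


Affine points = {(0, 1), (0, 16), (2, 7), (2, 10), (4, 3), (4, 14), (7, 5), (7, 12), (9, 3), (9, 14), (14, 4), (14, 13), (15, 2), (15, 15)}; affine count = 14; |E(F_17)| = 15.

Discriminant check: Δ ∝ 4a³ + 27b² = 4·3³ + 27·1² = 4·27 + 27·1 ≡ 16 (mod 17). Nonzero ⇒ E is nonsingular.
For each x ∈ F_17, compute rhs = x³ + 3·x + 1 mod 17, then count y ∈ F_17 with y² ≡ rhs.
  x = 0: rhs = 1, matching y values: 1, 16 (2 points).
  x = 1: rhs = 5, matching y values: none (0 points).
  x = 2: rhs = 15, matching y values: 7, 10 (2 points).
  x = 3: rhs = 3, matching y values: none (0 points).
  x = 4: rhs = 9, matching y values: 3, 14 (2 points).
  x = 5: rhs = 5, matching y values: none (0 points).
  x = 6: rhs = 14, matching y values: none (0 points).
  x = 7: rhs = 8, matching y values: 5, 12 (2 points).
  x = 8: rhs = 10, matching y values: none (0 points).
  x = 9: rhs = 9, matching y values: 3, 14 (2 points).
  x = 10: rhs = 11, matching y values: none (0 points).
  x = 11: rhs = 5, matching y values: none (0 points).
  x = 12: rhs = 14, matching y values: none (0 points).
  x = 13: rhs = 10, matching y values: none (0 points).
  x = 14: rhs = 16, matching y values: 4, 13 (2 points).
  x = 15: rhs = 4, matching y values: 2, 15 (2 points).
  x = 16: rhs = 14, matching y values: none (0 points).
Total affine count: 14.
Full point count |E(F_17)| = 14 + 1 = 15.
Hasse bound: |15 − (17+1)| = |-3| = 3 ≤ 2√17 ≈ 8.2462 ✓.


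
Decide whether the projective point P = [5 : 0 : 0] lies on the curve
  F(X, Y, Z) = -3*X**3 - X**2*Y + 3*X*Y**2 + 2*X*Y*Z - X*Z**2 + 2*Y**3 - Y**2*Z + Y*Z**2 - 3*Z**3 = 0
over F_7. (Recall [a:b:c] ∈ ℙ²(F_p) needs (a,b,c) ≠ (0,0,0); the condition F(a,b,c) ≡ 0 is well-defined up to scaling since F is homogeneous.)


F(5,0,0) ≡ 3 (mod 7); P is NOT on the curve.

Evaluate F(5, 0, 0) term-by-term (mod 7).
  -3*X**3 ↦ -3·125·1·1 = -375
  -X**2*Y ↦ -1·25·0·1 = 0
  3*X*Y**2 ↦ 3·5·0·1 = 0
  2*X*Y*Z ↦ 2·5·0·0 = 0
  -X*Z**2 ↦ -1·5·1·0 = 0
  2*Y**3 ↦ 2·1·0·1 = 0
  -Y**2*Z ↦ -1·1·0·0 = 0
  Y*Z**2 ↦ 1·1·0·0 = 0
  -3*Z**3 ↦ -3·1·1·0 = 0
Sum: F(5, 0, 0) = (-375) + (0) + (0) + (0) + (0) + (0) + (0) + (0) + (0) = -375.
Reducing mod 7: -375 ≡ 3 (mod 7).
Since F(a, b, c) ≡ 3 ≠ 0 (mod 7), P does NOT lie on the curve.


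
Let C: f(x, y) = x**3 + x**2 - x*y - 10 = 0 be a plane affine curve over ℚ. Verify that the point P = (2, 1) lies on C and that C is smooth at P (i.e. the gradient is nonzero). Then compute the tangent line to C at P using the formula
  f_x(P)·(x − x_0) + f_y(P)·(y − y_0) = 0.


Tangent line at P: 15*x - 2*y - 28 = 0.

Step 1: f(2, 1) = 0, so P lies on C.
Step 2: partial derivatives
  f_x(x, y) = 3*x**2 + 2*x - y, f_y(x, y) = -x.
  f_x(P) = 15, f_y(P) = -2 (gradient nonzero, so P is smooth).
Step 3: tangent line at P: 15·(x − 2) + -2·(y − 1) = 0.
Expanding: 15*x - 2*y - 28 = 0.


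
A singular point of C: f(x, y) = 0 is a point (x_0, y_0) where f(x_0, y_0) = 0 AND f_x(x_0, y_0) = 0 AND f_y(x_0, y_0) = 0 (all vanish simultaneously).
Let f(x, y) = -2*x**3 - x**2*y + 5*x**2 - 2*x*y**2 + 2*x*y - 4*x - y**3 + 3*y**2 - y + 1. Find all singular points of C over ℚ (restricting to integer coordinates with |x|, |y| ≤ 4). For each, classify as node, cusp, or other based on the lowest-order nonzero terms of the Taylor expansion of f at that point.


Singular points: {(1, 0)}; classification: node.

Compute partial derivatives:
  f_x = -6*x**2 - 2*x*y + 10*x - 2*y**2 + 2*y - 4.
  f_y = -x**2 - 4*x*y + 2*x - 3*y**2 + 6*y - 1.
Scan x_0 ∈ {−4, ..., 4}. For each x_0, f_y(x_0, y) is a polynomial in y; find its integer roots y ∈ {−4, ..., 4}, then test f_x and f at those candidates.
  x = -4: f_y(-4, y) = -3*y**2 + 22*y - 25; no integer root y with |y| ≤ 4.
  x = -3: f_y(-3, y) = -3*y**2 + 18*y - 16; no integer root y with |y| ≤ 4.
  x = -2: f_y(-2, y) = -3*y**2 + 14*y - 9; no integer root y with |y| ≤ 4.
  x = -1: f_y(-1, y) = -3*y**2 + 10*y - 4; no integer root y with |y| ≤ 4.
  x = 0: f_y(0, y) = -3*y**2 + 6*y - 1; no integer root y with |y| ≤ 4.
  x = 1: f_y(1, y) = -3*y**2 + 2*y; vanishes at y ∈ {0}. (1, 0): f_x = 0, f = 0 — SINGULAR.
  x = 2: f_y(2, y) = -3*y**2 - 2*y - 1; no integer root y with |y| ≤ 4.
  x = 3: f_y(3, y) = -3*y**2 - 6*y - 4; no integer root y with |y| ≤ 4.
  x = 4: f_y(4, y) = -3*y**2 - 10*y - 9; no integer root y with |y| ≤ 4.
Only singular point on the grid: (1, 0).
Classify: substitute x = 1 + u, y = 0 + v and expand: f = -2*u**3 - u**2*v - u**2 - 2*u*v**2 - v**3 + v**2.
No constant or linear terms (consistent with a singular point). Quadratic part: -u**2 + v**2. Cubic part: -2*u**3 - u**2*v - 2*u*v**2 - v**3.
The quadratic part v**2 - u**2 = (v − u)(v + u) splits into two distinct linear factors, so there are two distinct tangent lines y − 0 = ±(x − 1) — this is a node (ordinary double point).
Classification: node.


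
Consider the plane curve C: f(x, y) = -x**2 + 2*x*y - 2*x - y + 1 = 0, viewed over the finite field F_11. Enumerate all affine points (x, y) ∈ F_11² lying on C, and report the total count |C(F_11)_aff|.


Affine F_11-points: {(0, 1), (1, 2), (2, 6), (3, 5), (4, 8), (5, 5), (7, 9), (8, 6), (9, 9), (10, 8)}; count = 10.

For each of the 121 pairs (x, y) ∈ F_11², evaluate f(x, y) mod 11. Record the zeros.
  x = 0: [0↦1, 1↦0, 2↦10, 3↦9, 4↦8, 5↦7, 6↦6, 7↦5, 8↦4, 9↦3, 10↦2]  zeros at y ∈ {1}
  x = 1: [0↦9, 1↦10, 2↦0, 3↦1, 4↦2, 5↦3, 6↦4, 7↦5, 8↦6, 9↦7, 10↦8]  zeros at y ∈ {2}
  x = 2: [0↦4, 1↦7, 2↦10, 3↦2, 4↦5, 5↦8, 6↦0, 7↦3, 8↦6, 9↦9, 10↦1]  zeros at y ∈ {6}
  x = 3: [0↦8, 1↦2, 2↦7, 3↦1, 4↦6, 5↦0, 6↦5, 7↦10, 8↦4, 9↦9, 10↦3]  zeros at y ∈ {5}
  x = 4: [0↦10, 1↦6, 2↦2, 3↦9, 4↦5, 5↦1, 6↦8, 7↦4, 8↦0, 9↦7, 10↦3]  zeros at y ∈ {8}
  x = 5: [0↦10, 1↦8, 2↦6, 3↦4, 4↦2, 5↦0, 6↦9, 7↦7, 8↦5, 9↦3, 10↦1]  zeros at y ∈ {5}
  x = 6: [0↦8, 1↦8, 2↦8, 3↦8, 4↦8, 5↦8, 6↦8, 7↦8, 8↦8, 9↦8, 10↦8]  zeros at y ∈ ∅
  x = 7: [0↦4, 1↦6, 2↦8, 3↦10, 4↦1, 5↦3, 6↦5, 7↦7, 8↦9, 9↦0, 10↦2]  zeros at y ∈ {9}
  x = 8: [0↦9, 1↦2, 2↦6, 3↦10, 4↦3, 5↦7, 6↦0, 7↦4, 8↦8, 9↦1, 10↦5]  zeros at y ∈ {6}
  x = 9: [0↦1, 1↦7, 2↦2, 3↦8, 4↦3, 5↦9, 6↦4, 7↦10, 8↦5, 9↦0, 10↦6]  zeros at y ∈ {9}
  x = 10: [0↦2, 1↦10, 2↦7, 3↦4, 4↦1, 5↦9, 6↦6, 7↦3, 8↦0, 9↦8, 10↦5]  zeros at y ∈ {8}
Collecting zeros: affine points = {(0, 1), (1, 2), (2, 6), (3, 5), (4, 8), (5, 5), (7, 9), (8, 6), (9, 9), (10, 8)}.
Total count |C(F_11)_aff| = 10.


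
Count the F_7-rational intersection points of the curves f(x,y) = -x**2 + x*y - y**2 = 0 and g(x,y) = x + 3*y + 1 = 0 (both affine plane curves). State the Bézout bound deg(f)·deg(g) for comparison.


Common zeros: {(2, 6), (3, 1)}; count = 2; Bézout bound = 2.

deg(f) = 2, deg(g) = 1, so Bézout bound = 2.
Scan x ∈ F_7. For each x, list the y ∈ F_7 with f(x, y) ≡ 0 and those with g(x, y) ≡ 0 (mod 7); the common zeros in that column are the intersection.
  x = 0: f ≡ 0 at y ∈ {0}; g ≡ 0 at y ∈ {2}; common: ∅.
  x = 1: f ≡ 0 at y ∈ {3, 5}; g ≡ 0 at y ∈ {4}; common: ∅.
  x = 2: f ≡ 0 at y ∈ {3, 6}; g ≡ 0 at y ∈ {6}; common: {6}.
  x = 3: f ≡ 0 at y ∈ {1, 2}; g ≡ 0 at y ∈ {1}; common: {1}.
  x = 4: f ≡ 0 at y ∈ {5, 6}; g ≡ 0 at y ∈ {3}; common: ∅.
  x = 5: f ≡ 0 at y ∈ {1, 4}; g ≡ 0 at y ∈ {5}; common: ∅.
  x = 6: f ≡ 0 at y ∈ {2, 4}; g ≡ 0 at y ∈ {0}; common: ∅.
Collecting: common zeros = {(2, 6), (3, 1)}, so the count is 2.
Comparison with the Bézout bound: 2 ≤ 2 = deg(f)·deg(g), as expected for curves with no common component (the bound is attained).


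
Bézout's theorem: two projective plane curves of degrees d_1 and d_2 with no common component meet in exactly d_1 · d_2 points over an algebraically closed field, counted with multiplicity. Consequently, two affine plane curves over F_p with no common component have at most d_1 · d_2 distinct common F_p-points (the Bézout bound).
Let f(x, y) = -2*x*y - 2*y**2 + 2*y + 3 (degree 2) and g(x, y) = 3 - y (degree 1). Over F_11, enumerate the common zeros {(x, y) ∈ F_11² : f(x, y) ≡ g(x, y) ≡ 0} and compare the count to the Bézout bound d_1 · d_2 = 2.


Common zeros: {(4, 3)}; count = 1; Bézout bound = 2.

deg(f) = 2, deg(g) = 1, so Bézout bound = 2.
Scan x ∈ F_11. For each x, list the y ∈ F_11 with f(x, y) ≡ 0 and those with g(x, y) ≡ 0 (mod 11); the common zeros in that column are the intersection.
  x = 0: f ≡ 0 at y ∈ ∅; g ≡ 0 at y ∈ {3}; common: ∅.
  x = 1: f ≡ 0 at y ∈ ∅; g ≡ 0 at y ∈ {3}; common: ∅.
  x = 2: f ≡ 0 at y ∈ ∅; g ≡ 0 at y ∈ {3}; common: ∅.
  x = 3: f ≡ 0 at y ∈ ∅; g ≡ 0 at y ∈ {3}; common: ∅.
  x = 4: f ≡ 0 at y ∈ {3, 5}; g ≡ 0 at y ∈ {3}; common: {3}.
  x = 5: f ≡ 0 at y ∈ {9}; g ≡ 0 at y ∈ {3}; common: ∅.
  x = 6: f ≡ 0 at y ∈ {7, 10}; g ≡ 0 at y ∈ {3}; common: ∅.
  x = 7: f ≡ 0 at y ∈ {1, 4}; g ≡ 0 at y ∈ {3}; common: ∅.
  x = 8: f ≡ 0 at y ∈ {2}; g ≡ 0 at y ∈ {3}; common: ∅.
  x = 9: f ≡ 0 at y ∈ {6, 8}; g ≡ 0 at y ∈ {3}; common: ∅.
  x = 10: f ≡ 0 at y ∈ ∅; g ≡ 0 at y ∈ {3}; common: ∅.
Collecting: common zeros = {(4, 3)}, so the count is 1.
Comparison with the Bézout bound: 1 ≤ 2 = deg(f)·deg(g), as expected for curves with no common component (the affine F_11-count falls short of the bound because intersections may lie at infinity, over extension fields, or carry multiplicity).


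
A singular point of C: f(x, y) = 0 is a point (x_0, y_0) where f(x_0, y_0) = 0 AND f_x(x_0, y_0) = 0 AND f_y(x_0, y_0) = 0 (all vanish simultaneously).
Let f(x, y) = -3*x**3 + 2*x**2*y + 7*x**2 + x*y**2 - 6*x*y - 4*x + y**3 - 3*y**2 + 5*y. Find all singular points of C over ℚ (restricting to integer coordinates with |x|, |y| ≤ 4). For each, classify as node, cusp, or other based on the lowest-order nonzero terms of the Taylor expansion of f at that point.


Singular points: {(1, 1)}; classification: cusp.

Compute partial derivatives:
  f_x = -9*x**2 + 4*x*y + 14*x + y**2 - 6*y - 4.
  f_y = 2*x**2 + 2*x*y - 6*x + 3*y**2 - 6*y + 5.
Scan x_0 ∈ {−4, ..., 4}. For each x_0, f_y(x_0, y) is a polynomial in y; find its integer roots y ∈ {−4, ..., 4}, then test f_x and f at those candidates.
  x = -4: f_y(-4, y) = 3*y**2 - 14*y + 61; no integer root y with |y| ≤ 4.
  x = -3: f_y(-3, y) = 3*y**2 - 12*y + 41; no integer root y with |y| ≤ 4.
  x = -2: f_y(-2, y) = 3*y**2 - 10*y + 25; no integer root y with |y| ≤ 4.
  x = -1: f_y(-1, y) = 3*y**2 - 8*y + 13; no integer root y with |y| ≤ 4.
  x = 0: f_y(0, y) = 3*y**2 - 6*y + 5; no integer root y with |y| ≤ 4.
  x = 1: f_y(1, y) = 3*y**2 - 4*y + 1; vanishes at y ∈ {1}. (1, 1): f_x = 0, f = 0 — SINGULAR.
  x = 2: f_y(2, y) = 3*y**2 - 2*y + 1; no integer root y with |y| ≤ 4.
  x = 3: f_y(3, y) = 3*y**2 + 5; no integer root y with |y| ≤ 4.
  x = 4: f_y(4, y) = 3*y**2 + 2*y + 13; no integer root y with |y| ≤ 4.
Only singular point on the grid: (1, 1).
Classify: substitute x = 1 + u, y = 1 + v and expand: f = -3*u**3 + 2*u**2*v + u*v**2 + v**3 + v**2.
No constant or linear terms (consistent with a singular point). Quadratic part: v**2. Cubic part: -3*u**3 + 2*u**2*v + u*v**2 + v**3.
The quadratic part v**2 is a perfect square, so there is a single (double) tangent line v = 0, i.e. y = 1. Restricting the cubic part to that line (v = 0) leaves -3*u**3 ≠ 0, so f is not divisible by v and the branch is v² ≈ 3*u**3 to lowest order — this is a cusp.
Classification: cusp.


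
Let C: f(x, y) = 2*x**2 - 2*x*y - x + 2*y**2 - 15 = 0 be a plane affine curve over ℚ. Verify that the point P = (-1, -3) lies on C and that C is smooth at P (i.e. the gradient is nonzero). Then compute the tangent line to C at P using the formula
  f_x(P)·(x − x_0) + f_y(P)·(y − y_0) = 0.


Tangent line at P: x - 10*y - 29 = 0.

Step 1: f(-1, -3) = 0, so P lies on C.
Step 2: partial derivatives
  f_x(x, y) = 4*x - 2*y - 1, f_y(x, y) = -2*x + 4*y.
  f_x(P) = 1, f_y(P) = -10 (gradient nonzero, so P is smooth).
Step 3: tangent line at P: 1·(x − -1) + -10·(y − -3) = 0.
Expanding: x - 10*y - 29 = 0.


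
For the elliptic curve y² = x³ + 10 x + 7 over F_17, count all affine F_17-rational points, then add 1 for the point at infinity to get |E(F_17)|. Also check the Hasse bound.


Affine points = {(1, 1), (1, 16), (2, 1), (2, 16), (3, 8), (3, 9), (4, 3), (4, 14), (8, 2), (8, 15), (10, 6), (10, 11), (12, 6), (12, 11), (14, 1), (14, 16), (15, 8), (15, 9), (16, 8), (16, 9)}; affine count = 20; |E(F_17)| = 21.

Discriminant check: Δ ∝ 4a³ + 27b² = 4·10³ + 27·7² = 4·1000 + 27·49 ≡ 2 (mod 17). Nonzero ⇒ E is nonsingular.
For each x ∈ F_17, compute rhs = x³ + 10·x + 7 mod 17, then count y ∈ F_17 with y² ≡ rhs.
  x = 0: rhs = 7, matching y values: none (0 points).
  x = 1: rhs = 1, matching y values: 1, 16 (2 points).
  x = 2: rhs = 1, matching y values: 1, 16 (2 points).
  x = 3: rhs = 13, matching y values: 8, 9 (2 points).
  x = 4: rhs = 9, matching y values: 3, 14 (2 points).
  x = 5: rhs = 12, matching y values: none (0 points).
  x = 6: rhs = 11, matching y values: none (0 points).
  x = 7: rhs = 12, matching y values: none (0 points).
  x = 8: rhs = 4, matching y values: 2, 15 (2 points).
  x = 9: rhs = 10, matching y values: none (0 points).
  x = 10: rhs = 2, matching y values: 6, 11 (2 points).
  x = 11: rhs = 3, matching y values: none (0 points).
  x = 12: rhs = 2, matching y values: 6, 11 (2 points).
  x = 13: rhs = 5, matching y values: none (0 points).
  x = 14: rhs = 1, matching y values: 1, 16 (2 points).
  x = 15: rhs = 13, matching y values: 8, 9 (2 points).
  x = 16: rhs = 13, matching y values: 8, 9 (2 points).
Total affine count: 20.
Full point count |E(F_17)| = 20 + 1 = 21.
Hasse bound: |21 − (17+1)| = |3| = 3 ≤ 2√17 ≈ 8.2462 ✓.


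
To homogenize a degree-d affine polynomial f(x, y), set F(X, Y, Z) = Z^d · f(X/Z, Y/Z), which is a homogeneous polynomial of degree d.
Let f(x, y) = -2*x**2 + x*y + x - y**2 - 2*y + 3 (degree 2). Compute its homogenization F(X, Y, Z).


F(X, Y, Z) = -2*X**2 + X*Y + X*Z - Y**2 - 2*Y*Z + 3*Z**2

deg(f) = 2.
Substitute x = X/Z, y = Y/Z into f, then multiply by Z^2.
  monomial -2·x^2·y^0 ↦ -2·X^2·Y^0·Z^0.
  monomial 1·x^1·y^1 ↦ 1·X^1·Y^1·Z^0.
  monomial 1·x^1·y^0 ↦ 1·X^1·Y^0·Z^1.
  monomial -1·x^0·y^2 ↦ -1·X^0·Y^2·Z^0.
  monomial -2·x^0·y^1 ↦ -2·X^0·Y^1·Z^1.
  monomial 3·x^0·y^0 ↦ 3·X^0·Y^0·Z^2.
Collecting: F(X, Y, Z) = -2*X**2 + X*Y + X*Z - Y**2 - 2*Y*Z + 3*Z**2.


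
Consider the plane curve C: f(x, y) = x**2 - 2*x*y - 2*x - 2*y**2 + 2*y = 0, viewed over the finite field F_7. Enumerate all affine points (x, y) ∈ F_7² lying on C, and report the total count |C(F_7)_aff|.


Affine F_7-points: {(0, 0), (0, 1), (2, 0), (2, 6), (4, 1), (4, 3), (5, 4), (5, 6)}; count = 8.

For each of the 49 pairs (x, y) ∈ F_7², evaluate f(x, y) mod 7. Record the zeros.
  x = 0: [0↦0, 1↦0, 2↦3, 3↦2, 4↦4, 5↦2, 6↦3]  zeros at y ∈ {0, 1}
  x = 1: [0↦6, 1↦4, 2↦5, 3↦2, 4↦2, 5↦5, 6↦4]  zeros at y ∈ ∅
  x = 2: [0↦0, 1↦3, 2↦2, 3↦4, 4↦2, 5↦3, 6↦0]  zeros at y ∈ {0, 6}
  x = 3: [0↦3, 1↦4, 2↦1, 3↦1, 4↦4, 5↦3, 6↦5]  zeros at y ∈ ∅
  x = 4: [0↦1, 1↦0, 2↦2, 3↦0, 4↦1, 5↦5, 6↦5]  zeros at y ∈ {1, 3}
  x = 5: [0↦1, 1↦5, 2↦5, 3↦1, 4↦0, 5↦2, 6↦0]  zeros at y ∈ {4, 6}
  x = 6: [0↦3, 1↦5, 2↦3, 3↦4, 4↦1, 5↦1, 6↦4]  zeros at y ∈ ∅
Collecting zeros: affine points = {(0, 0), (0, 1), (2, 0), (2, 6), (4, 1), (4, 3), (5, 4), (5, 6)}.
Total count |C(F_7)_aff| = 8.


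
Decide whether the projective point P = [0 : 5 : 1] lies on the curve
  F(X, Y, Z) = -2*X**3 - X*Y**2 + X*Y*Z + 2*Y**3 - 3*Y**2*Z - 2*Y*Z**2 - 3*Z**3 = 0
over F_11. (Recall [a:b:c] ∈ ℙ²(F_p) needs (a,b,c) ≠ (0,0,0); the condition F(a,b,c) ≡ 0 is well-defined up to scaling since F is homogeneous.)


F(0,5,1) ≡ 8 (mod 11); P is NOT on the curve.

Evaluate F(0, 5, 1) term-by-term (mod 11).
  -2*X**3 ↦ -2·0·1·1 = 0
  -X*Y**2 ↦ -1·0·25·1 = 0
  X*Y*Z ↦ 1·0·5·1 = 0
  2*Y**3 ↦ 2·1·125·1 = 250
  -3*Y**2*Z ↦ -3·1·25·1 = -75
  -2*Y*Z**2 ↦ -2·1·5·1 = -10
  -3*Z**3 ↦ -3·1·1·1 = -3
Sum: F(0, 5, 1) = (0) + (0) + (0) + (250) + (-75) + (-10) + (-3) = 162.
Reducing mod 11: 162 ≡ 8 (mod 11).
Since F(a, b, c) ≡ 8 ≠ 0 (mod 11), P does NOT lie on the curve.


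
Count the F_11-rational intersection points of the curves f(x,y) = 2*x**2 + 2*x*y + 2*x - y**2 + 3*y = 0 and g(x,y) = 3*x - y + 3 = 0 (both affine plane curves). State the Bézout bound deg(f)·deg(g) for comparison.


Common zeros: {(0, 3), (10, 0)}; count = 2; Bézout bound = 2.

deg(f) = 2, deg(g) = 1, so Bézout bound = 2.
Scan x ∈ F_11. For each x, list the y ∈ F_11 with f(x, y) ≡ 0 and those with g(x, y) ≡ 0 (mod 11); the common zeros in that column are the intersection.
  x = 0: f ≡ 0 at y ∈ {0, 3}; g ≡ 0 at y ∈ {3}; common: {3}.
  x = 1: f ≡ 0 at y ∈ ∅; g ≡ 0 at y ∈ {6}; common: ∅.
  x = 2: f ≡ 0 at y ∈ {2, 5}; g ≡ 0 at y ∈ {9}; common: ∅.
  x = 3: f ≡ 0 at y ∈ {4, 5}; g ≡ 0 at y ∈ {1}; common: ∅.
  x = 4: f ≡ 0 at y ∈ ∅; g ≡ 0 at y ∈ {4}; common: ∅.
  x = 5: f ≡ 0 at y ∈ ∅; g ≡ 0 at y ∈ {7}; common: ∅.
  x = 6: f ≡ 0 at y ∈ {2}; g ≡ 0 at y ∈ {10}; common: ∅.
  x = 7: f ≡ 0 at y ∈ {3}; g ≡ 0 at y ∈ {2}; common: ∅.
  x = 8: f ≡ 0 at y ∈ ∅; g ≡ 0 at y ∈ {5}; common: ∅.
  x = 9: f ≡ 0 at y ∈ ∅; g ≡ 0 at y ∈ {8}; common: ∅.
  x = 10: f ≡ 0 at y ∈ {0, 1}; g ≡ 0 at y ∈ {0}; common: {0}.
Collecting: common zeros = {(0, 3), (10, 0)}, so the count is 2.
Comparison with the Bézout bound: 2 ≤ 2 = deg(f)·deg(g), as expected for curves with no common component (the bound is attained).


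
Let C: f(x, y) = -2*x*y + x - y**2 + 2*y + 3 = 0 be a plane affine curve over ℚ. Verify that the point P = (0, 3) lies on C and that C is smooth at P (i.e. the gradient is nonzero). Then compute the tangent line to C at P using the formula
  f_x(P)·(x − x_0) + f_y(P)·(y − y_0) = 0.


Tangent line at P: -5*x - 4*y + 12 = 0.

Step 1: f(0, 3) = 0, so P lies on C.
Step 2: partial derivatives
  f_x(x, y) = 1 - 2*y, f_y(x, y) = -2*x - 2*y + 2.
  f_x(P) = -5, f_y(P) = -4 (gradient nonzero, so P is smooth).
Step 3: tangent line at P: -5·(x − 0) + -4·(y − 3) = 0.
Expanding: -5*x - 4*y + 12 = 0.


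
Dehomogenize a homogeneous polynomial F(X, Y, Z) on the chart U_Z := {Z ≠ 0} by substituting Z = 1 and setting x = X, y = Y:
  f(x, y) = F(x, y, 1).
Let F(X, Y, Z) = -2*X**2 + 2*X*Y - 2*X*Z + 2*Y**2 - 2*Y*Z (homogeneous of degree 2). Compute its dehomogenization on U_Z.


f(x, y) = -2*x**2 + 2*x*y - 2*x + 2*y**2 - 2*y

On U_Z we set Z = 1. Each monomial c·X^i·Y^j·Z^k in F becomes c·x^i·y^j·1^k = c·x^i·y^j.
Substituting Z = 1: F(X, Y, 1) = -2*x**2 + 2*x*y - 2*x + 2*y**2 - 2*y.
Note: deg(f) ≤ deg(F) = 2; strict inequality happens when F is divisible by Z (lost terms).


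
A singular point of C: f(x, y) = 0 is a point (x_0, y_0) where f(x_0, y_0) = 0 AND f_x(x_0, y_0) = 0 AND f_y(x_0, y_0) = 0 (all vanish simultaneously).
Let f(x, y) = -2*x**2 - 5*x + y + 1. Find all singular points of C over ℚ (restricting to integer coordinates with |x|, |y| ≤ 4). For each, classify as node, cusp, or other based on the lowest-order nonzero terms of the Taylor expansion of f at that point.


No singular points in the scanned grid; C is smooth there.

Compute partial derivatives:
  f_x = -4*x - 5.
  f_y = 1.
f_y = 1 is a nonzero constant, so f_y never vanishes: no point (x, y) can satisfy f = f_x = f_y = 0. In particular no (x, y) ∈ {−4, ..., 4}² is singular; the curve is smooth.


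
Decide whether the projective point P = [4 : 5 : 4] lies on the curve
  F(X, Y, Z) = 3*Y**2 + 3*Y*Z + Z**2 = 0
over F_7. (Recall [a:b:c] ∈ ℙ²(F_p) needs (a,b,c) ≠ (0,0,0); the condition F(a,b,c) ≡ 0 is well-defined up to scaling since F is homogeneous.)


F(4,5,4) ≡ 4 (mod 7); P is NOT on the curve.

Evaluate F(4, 5, 4) term-by-term (mod 7).
  3*Y**2 ↦ 3·1·25·1 = 75
  3*Y*Z ↦ 3·1·5·4 = 60
  Z**2 ↦ 1·1·1·16 = 16
Sum: F(4, 5, 4) = (75) + (60) + (16) = 151.
Reducing mod 7: 151 ≡ 4 (mod 7).
Since F(a, b, c) ≡ 4 ≠ 0 (mod 7), P does NOT lie on the curve.


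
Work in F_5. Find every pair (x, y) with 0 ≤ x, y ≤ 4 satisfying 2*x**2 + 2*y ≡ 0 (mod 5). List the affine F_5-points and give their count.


Affine F_5-points: {(0, 0), (1, 4), (2, 1), (3, 1), (4, 4)}; count = 5.

For each of the 25 pairs (x, y) ∈ F_5², evaluate f(x, y) mod 5. Record the zeros.
  x = 0: [0↦0, 1↦2, 2↦4, 3↦1, 4↦3]  zeros at y ∈ {0}
  x = 1: [0↦2, 1↦4, 2↦1, 3↦3, 4↦0]  zeros at y ∈ {4}
  x = 2: [0↦3, 1↦0, 2↦2, 3↦4, 4↦1]  zeros at y ∈ {1}
  x = 3: [0↦3, 1↦0, 2↦2, 3↦4, 4↦1]  zeros at y ∈ {1}
  x = 4: [0↦2, 1↦4, 2↦1, 3↦3, 4↦0]  zeros at y ∈ {4}
Collecting zeros: affine points = {(0, 0), (1, 4), (2, 1), (3, 1), (4, 4)}.
Total count |C(F_5)_aff| = 5.


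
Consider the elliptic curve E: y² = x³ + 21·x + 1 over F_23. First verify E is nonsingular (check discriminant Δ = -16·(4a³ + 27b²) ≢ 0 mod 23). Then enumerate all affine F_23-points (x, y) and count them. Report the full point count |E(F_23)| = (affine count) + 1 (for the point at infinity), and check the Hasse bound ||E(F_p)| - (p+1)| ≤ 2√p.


Affine points = {(0, 1), (0, 22), (1, 0), (5, 1), (5, 22), (7, 10), (7, 13), (12, 7), (12, 16), (14, 7), (14, 16), (17, 2), (17, 21), (18, 1), (18, 22), (20, 7), (20, 16), (22, 5), (22, 18)}; affine count = 19; |E(F_23)| = 20.

Discriminant check: Δ ∝ 4a³ + 27b² = 4·21³ + 27·1² = 4·9261 + 27·1 ≡ 18 (mod 23). Nonzero ⇒ E is nonsingular.
For each x ∈ F_23, compute rhs = x³ + 21·x + 1 mod 23, then count y ∈ F_23 with y² ≡ rhs.
  x = 0: rhs = 1, matching y values: 1, 22 (2 points).
  x = 1: rhs = 0, matching y values: 0 (1 points).
  x = 2: rhs = 5, matching y values: none (0 points).
  x = 3: rhs = 22, matching y values: none (0 points).
  x = 4: rhs = 11, matching y values: none (0 points).
  x = 5: rhs = 1, matching y values: 1, 22 (2 points).
  x = 6: rhs = 21, matching y values: none (0 points).
  x = 7: rhs = 8, matching y values: 10, 13 (2 points).
  x = 8: rhs = 14, matching y values: none (0 points).
  x = 9: rhs = 22, matching y values: none (0 points).
  x = 10: rhs = 15, matching y values: none (0 points).
  x = 11: rhs = 22, matching y values: none (0 points).
  x = 12: rhs = 3, matching y values: 7, 16 (2 points).
  x = 13: rhs = 10, matching y values: none (0 points).
  x = 14: rhs = 3, matching y values: 7, 16 (2 points).
  x = 15: rhs = 11, matching y values: none (0 points).
  x = 16: rhs = 17, matching y values: none (0 points).
  x = 17: rhs = 4, matching y values: 2, 21 (2 points).
  x = 18: rhs = 1, matching y values: 1, 22 (2 points).
  x = 19: rhs = 14, matching y values: none (0 points).
  x = 20: rhs = 3, matching y values: 7, 16 (2 points).
  x = 21: rhs = 20, matching y values: none (0 points).
  x = 22: rhs = 2, matching y values: 5, 18 (2 points).
Total affine count: 19.
Full point count |E(F_23)| = 19 + 1 = 20.
Hasse bound: |20 − (23+1)| = |-4| = 4 ≤ 2√23 ≈ 9.5917 ✓.
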